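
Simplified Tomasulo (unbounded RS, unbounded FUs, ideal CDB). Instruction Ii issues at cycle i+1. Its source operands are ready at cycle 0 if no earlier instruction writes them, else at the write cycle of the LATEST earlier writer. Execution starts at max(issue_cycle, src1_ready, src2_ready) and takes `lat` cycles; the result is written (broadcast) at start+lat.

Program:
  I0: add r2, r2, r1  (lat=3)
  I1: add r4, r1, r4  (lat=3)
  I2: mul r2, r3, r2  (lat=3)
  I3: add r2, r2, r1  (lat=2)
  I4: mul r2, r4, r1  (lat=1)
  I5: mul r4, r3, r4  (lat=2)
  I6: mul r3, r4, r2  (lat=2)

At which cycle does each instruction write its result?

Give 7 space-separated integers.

Answer: 4 5 7 9 6 8 10

Derivation:
I0 add r2: issue@1 deps=(None,None) exec_start@1 write@4
I1 add r4: issue@2 deps=(None,None) exec_start@2 write@5
I2 mul r2: issue@3 deps=(None,0) exec_start@4 write@7
I3 add r2: issue@4 deps=(2,None) exec_start@7 write@9
I4 mul r2: issue@5 deps=(1,None) exec_start@5 write@6
I5 mul r4: issue@6 deps=(None,1) exec_start@6 write@8
I6 mul r3: issue@7 deps=(5,4) exec_start@8 write@10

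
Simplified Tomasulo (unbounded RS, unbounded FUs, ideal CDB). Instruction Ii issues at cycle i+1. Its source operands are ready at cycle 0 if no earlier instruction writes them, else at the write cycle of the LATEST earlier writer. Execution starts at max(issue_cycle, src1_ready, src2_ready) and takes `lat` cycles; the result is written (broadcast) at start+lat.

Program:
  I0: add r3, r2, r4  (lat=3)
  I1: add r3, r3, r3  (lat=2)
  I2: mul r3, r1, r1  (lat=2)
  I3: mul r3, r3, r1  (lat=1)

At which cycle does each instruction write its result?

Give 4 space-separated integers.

I0 add r3: issue@1 deps=(None,None) exec_start@1 write@4
I1 add r3: issue@2 deps=(0,0) exec_start@4 write@6
I2 mul r3: issue@3 deps=(None,None) exec_start@3 write@5
I3 mul r3: issue@4 deps=(2,None) exec_start@5 write@6

Answer: 4 6 5 6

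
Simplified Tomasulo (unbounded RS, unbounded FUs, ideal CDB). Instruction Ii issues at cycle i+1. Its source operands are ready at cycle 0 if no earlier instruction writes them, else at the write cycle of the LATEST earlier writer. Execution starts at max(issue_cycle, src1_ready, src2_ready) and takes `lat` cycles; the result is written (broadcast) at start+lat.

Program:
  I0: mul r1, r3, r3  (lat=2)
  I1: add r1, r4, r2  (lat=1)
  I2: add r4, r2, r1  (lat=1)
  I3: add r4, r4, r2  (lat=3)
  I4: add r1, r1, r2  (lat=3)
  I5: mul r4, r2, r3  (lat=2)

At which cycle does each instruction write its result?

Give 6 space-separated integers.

Answer: 3 3 4 7 8 8

Derivation:
I0 mul r1: issue@1 deps=(None,None) exec_start@1 write@3
I1 add r1: issue@2 deps=(None,None) exec_start@2 write@3
I2 add r4: issue@3 deps=(None,1) exec_start@3 write@4
I3 add r4: issue@4 deps=(2,None) exec_start@4 write@7
I4 add r1: issue@5 deps=(1,None) exec_start@5 write@8
I5 mul r4: issue@6 deps=(None,None) exec_start@6 write@8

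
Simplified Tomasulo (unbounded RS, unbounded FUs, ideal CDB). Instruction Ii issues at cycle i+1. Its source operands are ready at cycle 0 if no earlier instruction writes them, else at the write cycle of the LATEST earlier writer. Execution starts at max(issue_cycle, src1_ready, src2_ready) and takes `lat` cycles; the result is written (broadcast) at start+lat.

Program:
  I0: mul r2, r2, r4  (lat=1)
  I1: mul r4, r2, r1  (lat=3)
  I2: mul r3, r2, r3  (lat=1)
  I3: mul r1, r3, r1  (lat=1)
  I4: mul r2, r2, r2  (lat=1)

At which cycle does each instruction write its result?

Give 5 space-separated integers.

I0 mul r2: issue@1 deps=(None,None) exec_start@1 write@2
I1 mul r4: issue@2 deps=(0,None) exec_start@2 write@5
I2 mul r3: issue@3 deps=(0,None) exec_start@3 write@4
I3 mul r1: issue@4 deps=(2,None) exec_start@4 write@5
I4 mul r2: issue@5 deps=(0,0) exec_start@5 write@6

Answer: 2 5 4 5 6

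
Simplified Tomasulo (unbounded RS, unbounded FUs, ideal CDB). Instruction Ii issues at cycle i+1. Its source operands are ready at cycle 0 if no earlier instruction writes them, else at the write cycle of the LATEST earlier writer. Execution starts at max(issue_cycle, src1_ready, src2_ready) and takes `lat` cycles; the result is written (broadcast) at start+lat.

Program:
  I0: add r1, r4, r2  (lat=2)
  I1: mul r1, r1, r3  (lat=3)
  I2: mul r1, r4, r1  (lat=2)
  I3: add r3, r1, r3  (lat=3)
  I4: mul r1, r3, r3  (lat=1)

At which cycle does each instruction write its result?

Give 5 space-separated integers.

Answer: 3 6 8 11 12

Derivation:
I0 add r1: issue@1 deps=(None,None) exec_start@1 write@3
I1 mul r1: issue@2 deps=(0,None) exec_start@3 write@6
I2 mul r1: issue@3 deps=(None,1) exec_start@6 write@8
I3 add r3: issue@4 deps=(2,None) exec_start@8 write@11
I4 mul r1: issue@5 deps=(3,3) exec_start@11 write@12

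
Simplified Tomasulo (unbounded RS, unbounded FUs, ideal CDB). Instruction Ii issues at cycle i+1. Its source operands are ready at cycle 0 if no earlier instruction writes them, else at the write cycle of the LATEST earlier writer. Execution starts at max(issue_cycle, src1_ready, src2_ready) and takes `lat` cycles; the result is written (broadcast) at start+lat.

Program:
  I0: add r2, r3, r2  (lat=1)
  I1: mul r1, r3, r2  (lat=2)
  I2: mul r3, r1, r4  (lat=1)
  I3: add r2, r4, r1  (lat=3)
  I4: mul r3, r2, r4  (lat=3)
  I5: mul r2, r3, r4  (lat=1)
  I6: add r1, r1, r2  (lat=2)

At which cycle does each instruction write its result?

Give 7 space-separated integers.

I0 add r2: issue@1 deps=(None,None) exec_start@1 write@2
I1 mul r1: issue@2 deps=(None,0) exec_start@2 write@4
I2 mul r3: issue@3 deps=(1,None) exec_start@4 write@5
I3 add r2: issue@4 deps=(None,1) exec_start@4 write@7
I4 mul r3: issue@5 deps=(3,None) exec_start@7 write@10
I5 mul r2: issue@6 deps=(4,None) exec_start@10 write@11
I6 add r1: issue@7 deps=(1,5) exec_start@11 write@13

Answer: 2 4 5 7 10 11 13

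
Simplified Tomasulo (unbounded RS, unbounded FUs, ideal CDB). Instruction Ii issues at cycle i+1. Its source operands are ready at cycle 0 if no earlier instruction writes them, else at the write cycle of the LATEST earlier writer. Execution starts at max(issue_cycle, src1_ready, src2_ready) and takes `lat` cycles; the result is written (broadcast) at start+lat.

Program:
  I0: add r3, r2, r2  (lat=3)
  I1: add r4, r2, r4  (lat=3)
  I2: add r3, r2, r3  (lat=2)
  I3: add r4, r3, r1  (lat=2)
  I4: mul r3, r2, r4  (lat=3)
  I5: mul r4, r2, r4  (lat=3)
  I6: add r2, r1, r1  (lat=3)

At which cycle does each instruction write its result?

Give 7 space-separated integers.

Answer: 4 5 6 8 11 11 10

Derivation:
I0 add r3: issue@1 deps=(None,None) exec_start@1 write@4
I1 add r4: issue@2 deps=(None,None) exec_start@2 write@5
I2 add r3: issue@3 deps=(None,0) exec_start@4 write@6
I3 add r4: issue@4 deps=(2,None) exec_start@6 write@8
I4 mul r3: issue@5 deps=(None,3) exec_start@8 write@11
I5 mul r4: issue@6 deps=(None,3) exec_start@8 write@11
I6 add r2: issue@7 deps=(None,None) exec_start@7 write@10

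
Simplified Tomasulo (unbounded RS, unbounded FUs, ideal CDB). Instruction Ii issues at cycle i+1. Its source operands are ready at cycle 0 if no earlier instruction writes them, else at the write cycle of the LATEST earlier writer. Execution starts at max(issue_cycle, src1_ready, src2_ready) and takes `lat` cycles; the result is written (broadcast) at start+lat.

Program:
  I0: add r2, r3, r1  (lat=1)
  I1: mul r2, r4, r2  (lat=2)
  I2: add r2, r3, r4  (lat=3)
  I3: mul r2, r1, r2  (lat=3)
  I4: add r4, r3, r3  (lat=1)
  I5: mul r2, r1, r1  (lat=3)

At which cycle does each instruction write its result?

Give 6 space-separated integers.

I0 add r2: issue@1 deps=(None,None) exec_start@1 write@2
I1 mul r2: issue@2 deps=(None,0) exec_start@2 write@4
I2 add r2: issue@3 deps=(None,None) exec_start@3 write@6
I3 mul r2: issue@4 deps=(None,2) exec_start@6 write@9
I4 add r4: issue@5 deps=(None,None) exec_start@5 write@6
I5 mul r2: issue@6 deps=(None,None) exec_start@6 write@9

Answer: 2 4 6 9 6 9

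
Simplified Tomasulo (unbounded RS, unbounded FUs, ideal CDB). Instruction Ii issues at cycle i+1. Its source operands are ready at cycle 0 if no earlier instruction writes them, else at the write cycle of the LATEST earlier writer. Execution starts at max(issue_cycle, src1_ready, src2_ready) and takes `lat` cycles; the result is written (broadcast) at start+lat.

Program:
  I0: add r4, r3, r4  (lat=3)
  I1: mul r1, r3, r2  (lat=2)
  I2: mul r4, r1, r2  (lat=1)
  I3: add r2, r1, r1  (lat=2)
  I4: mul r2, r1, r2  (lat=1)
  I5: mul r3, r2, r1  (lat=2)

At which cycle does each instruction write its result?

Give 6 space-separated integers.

I0 add r4: issue@1 deps=(None,None) exec_start@1 write@4
I1 mul r1: issue@2 deps=(None,None) exec_start@2 write@4
I2 mul r4: issue@3 deps=(1,None) exec_start@4 write@5
I3 add r2: issue@4 deps=(1,1) exec_start@4 write@6
I4 mul r2: issue@5 deps=(1,3) exec_start@6 write@7
I5 mul r3: issue@6 deps=(4,1) exec_start@7 write@9

Answer: 4 4 5 6 7 9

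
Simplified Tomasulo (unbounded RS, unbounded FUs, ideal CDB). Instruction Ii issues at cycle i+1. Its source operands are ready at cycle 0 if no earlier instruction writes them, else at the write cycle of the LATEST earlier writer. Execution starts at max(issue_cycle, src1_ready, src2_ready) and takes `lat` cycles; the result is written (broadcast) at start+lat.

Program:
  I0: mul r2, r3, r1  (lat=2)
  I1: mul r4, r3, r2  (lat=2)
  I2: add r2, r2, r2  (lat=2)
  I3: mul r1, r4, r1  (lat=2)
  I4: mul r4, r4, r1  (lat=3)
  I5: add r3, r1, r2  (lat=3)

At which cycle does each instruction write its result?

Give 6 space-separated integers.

I0 mul r2: issue@1 deps=(None,None) exec_start@1 write@3
I1 mul r4: issue@2 deps=(None,0) exec_start@3 write@5
I2 add r2: issue@3 deps=(0,0) exec_start@3 write@5
I3 mul r1: issue@4 deps=(1,None) exec_start@5 write@7
I4 mul r4: issue@5 deps=(1,3) exec_start@7 write@10
I5 add r3: issue@6 deps=(3,2) exec_start@7 write@10

Answer: 3 5 5 7 10 10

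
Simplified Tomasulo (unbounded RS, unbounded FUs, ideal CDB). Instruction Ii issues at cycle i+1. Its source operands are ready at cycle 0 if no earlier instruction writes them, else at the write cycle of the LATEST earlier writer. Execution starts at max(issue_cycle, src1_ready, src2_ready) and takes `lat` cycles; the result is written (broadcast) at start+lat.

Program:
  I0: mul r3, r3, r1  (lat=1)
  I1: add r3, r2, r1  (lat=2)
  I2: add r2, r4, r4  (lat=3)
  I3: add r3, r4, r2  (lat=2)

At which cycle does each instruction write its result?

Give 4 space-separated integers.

I0 mul r3: issue@1 deps=(None,None) exec_start@1 write@2
I1 add r3: issue@2 deps=(None,None) exec_start@2 write@4
I2 add r2: issue@3 deps=(None,None) exec_start@3 write@6
I3 add r3: issue@4 deps=(None,2) exec_start@6 write@8

Answer: 2 4 6 8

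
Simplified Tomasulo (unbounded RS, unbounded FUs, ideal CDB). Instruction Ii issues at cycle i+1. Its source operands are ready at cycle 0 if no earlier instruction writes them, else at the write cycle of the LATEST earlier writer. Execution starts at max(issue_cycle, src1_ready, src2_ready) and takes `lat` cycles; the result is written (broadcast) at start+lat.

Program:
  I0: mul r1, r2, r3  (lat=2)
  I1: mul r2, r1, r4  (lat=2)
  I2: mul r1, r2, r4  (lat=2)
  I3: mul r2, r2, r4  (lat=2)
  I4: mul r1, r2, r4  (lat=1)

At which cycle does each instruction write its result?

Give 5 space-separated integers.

I0 mul r1: issue@1 deps=(None,None) exec_start@1 write@3
I1 mul r2: issue@2 deps=(0,None) exec_start@3 write@5
I2 mul r1: issue@3 deps=(1,None) exec_start@5 write@7
I3 mul r2: issue@4 deps=(1,None) exec_start@5 write@7
I4 mul r1: issue@5 deps=(3,None) exec_start@7 write@8

Answer: 3 5 7 7 8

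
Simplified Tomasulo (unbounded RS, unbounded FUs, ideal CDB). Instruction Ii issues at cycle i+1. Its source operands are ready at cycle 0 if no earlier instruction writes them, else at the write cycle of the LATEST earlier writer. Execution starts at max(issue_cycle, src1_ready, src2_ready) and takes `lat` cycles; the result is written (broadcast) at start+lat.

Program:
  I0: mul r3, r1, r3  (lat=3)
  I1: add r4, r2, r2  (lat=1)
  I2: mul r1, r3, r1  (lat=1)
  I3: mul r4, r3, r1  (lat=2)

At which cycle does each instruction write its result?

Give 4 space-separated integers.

Answer: 4 3 5 7

Derivation:
I0 mul r3: issue@1 deps=(None,None) exec_start@1 write@4
I1 add r4: issue@2 deps=(None,None) exec_start@2 write@3
I2 mul r1: issue@3 deps=(0,None) exec_start@4 write@5
I3 mul r4: issue@4 deps=(0,2) exec_start@5 write@7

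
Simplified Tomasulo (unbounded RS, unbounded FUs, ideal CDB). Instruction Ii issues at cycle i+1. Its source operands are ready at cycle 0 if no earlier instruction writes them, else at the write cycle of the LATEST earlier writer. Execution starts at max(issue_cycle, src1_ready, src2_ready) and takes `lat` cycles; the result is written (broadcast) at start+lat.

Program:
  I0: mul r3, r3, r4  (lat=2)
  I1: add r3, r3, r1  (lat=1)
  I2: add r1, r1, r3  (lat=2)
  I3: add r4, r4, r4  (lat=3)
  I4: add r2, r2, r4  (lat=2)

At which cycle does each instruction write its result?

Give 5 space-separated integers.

Answer: 3 4 6 7 9

Derivation:
I0 mul r3: issue@1 deps=(None,None) exec_start@1 write@3
I1 add r3: issue@2 deps=(0,None) exec_start@3 write@4
I2 add r1: issue@3 deps=(None,1) exec_start@4 write@6
I3 add r4: issue@4 deps=(None,None) exec_start@4 write@7
I4 add r2: issue@5 deps=(None,3) exec_start@7 write@9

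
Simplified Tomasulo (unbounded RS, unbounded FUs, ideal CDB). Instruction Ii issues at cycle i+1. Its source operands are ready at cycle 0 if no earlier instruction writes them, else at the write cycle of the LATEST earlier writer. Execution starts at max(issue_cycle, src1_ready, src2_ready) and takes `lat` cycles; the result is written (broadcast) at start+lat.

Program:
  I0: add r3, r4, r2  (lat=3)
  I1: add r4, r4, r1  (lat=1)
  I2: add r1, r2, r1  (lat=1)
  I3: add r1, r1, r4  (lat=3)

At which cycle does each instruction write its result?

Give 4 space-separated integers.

Answer: 4 3 4 7

Derivation:
I0 add r3: issue@1 deps=(None,None) exec_start@1 write@4
I1 add r4: issue@2 deps=(None,None) exec_start@2 write@3
I2 add r1: issue@3 deps=(None,None) exec_start@3 write@4
I3 add r1: issue@4 deps=(2,1) exec_start@4 write@7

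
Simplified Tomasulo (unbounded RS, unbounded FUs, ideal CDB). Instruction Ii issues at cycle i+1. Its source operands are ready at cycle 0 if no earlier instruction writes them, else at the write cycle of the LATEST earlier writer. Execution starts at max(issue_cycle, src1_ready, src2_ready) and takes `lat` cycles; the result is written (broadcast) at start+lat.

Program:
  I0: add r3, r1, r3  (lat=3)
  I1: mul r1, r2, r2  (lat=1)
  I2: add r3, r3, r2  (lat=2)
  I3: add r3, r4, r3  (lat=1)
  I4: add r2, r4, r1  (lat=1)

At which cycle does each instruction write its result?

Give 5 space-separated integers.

I0 add r3: issue@1 deps=(None,None) exec_start@1 write@4
I1 mul r1: issue@2 deps=(None,None) exec_start@2 write@3
I2 add r3: issue@3 deps=(0,None) exec_start@4 write@6
I3 add r3: issue@4 deps=(None,2) exec_start@6 write@7
I4 add r2: issue@5 deps=(None,1) exec_start@5 write@6

Answer: 4 3 6 7 6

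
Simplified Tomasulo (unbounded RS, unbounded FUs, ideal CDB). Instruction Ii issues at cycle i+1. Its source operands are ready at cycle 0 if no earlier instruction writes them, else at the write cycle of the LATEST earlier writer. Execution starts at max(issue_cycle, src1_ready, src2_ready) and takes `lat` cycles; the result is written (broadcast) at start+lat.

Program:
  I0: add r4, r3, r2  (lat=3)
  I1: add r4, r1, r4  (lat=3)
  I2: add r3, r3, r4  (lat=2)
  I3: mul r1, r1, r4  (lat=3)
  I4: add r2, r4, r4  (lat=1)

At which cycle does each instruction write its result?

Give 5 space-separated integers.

Answer: 4 7 9 10 8

Derivation:
I0 add r4: issue@1 deps=(None,None) exec_start@1 write@4
I1 add r4: issue@2 deps=(None,0) exec_start@4 write@7
I2 add r3: issue@3 deps=(None,1) exec_start@7 write@9
I3 mul r1: issue@4 deps=(None,1) exec_start@7 write@10
I4 add r2: issue@5 deps=(1,1) exec_start@7 write@8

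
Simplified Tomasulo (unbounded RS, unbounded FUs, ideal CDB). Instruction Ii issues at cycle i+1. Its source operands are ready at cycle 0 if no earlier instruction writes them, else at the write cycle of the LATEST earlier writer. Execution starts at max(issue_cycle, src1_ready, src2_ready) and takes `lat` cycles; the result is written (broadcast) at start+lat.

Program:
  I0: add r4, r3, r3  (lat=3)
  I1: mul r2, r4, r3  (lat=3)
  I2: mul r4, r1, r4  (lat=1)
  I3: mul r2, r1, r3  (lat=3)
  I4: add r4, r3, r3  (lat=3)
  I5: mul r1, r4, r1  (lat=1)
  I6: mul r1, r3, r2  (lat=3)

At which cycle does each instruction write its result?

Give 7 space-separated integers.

Answer: 4 7 5 7 8 9 10

Derivation:
I0 add r4: issue@1 deps=(None,None) exec_start@1 write@4
I1 mul r2: issue@2 deps=(0,None) exec_start@4 write@7
I2 mul r4: issue@3 deps=(None,0) exec_start@4 write@5
I3 mul r2: issue@4 deps=(None,None) exec_start@4 write@7
I4 add r4: issue@5 deps=(None,None) exec_start@5 write@8
I5 mul r1: issue@6 deps=(4,None) exec_start@8 write@9
I6 mul r1: issue@7 deps=(None,3) exec_start@7 write@10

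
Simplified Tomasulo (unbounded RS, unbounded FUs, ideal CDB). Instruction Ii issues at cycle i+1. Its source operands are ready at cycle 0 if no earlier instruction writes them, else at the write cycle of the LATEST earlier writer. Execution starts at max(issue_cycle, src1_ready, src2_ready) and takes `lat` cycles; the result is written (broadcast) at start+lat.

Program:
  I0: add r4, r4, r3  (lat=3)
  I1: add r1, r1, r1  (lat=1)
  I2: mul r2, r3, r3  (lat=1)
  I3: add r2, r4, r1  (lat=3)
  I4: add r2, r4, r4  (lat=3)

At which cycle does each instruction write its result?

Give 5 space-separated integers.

I0 add r4: issue@1 deps=(None,None) exec_start@1 write@4
I1 add r1: issue@2 deps=(None,None) exec_start@2 write@3
I2 mul r2: issue@3 deps=(None,None) exec_start@3 write@4
I3 add r2: issue@4 deps=(0,1) exec_start@4 write@7
I4 add r2: issue@5 deps=(0,0) exec_start@5 write@8

Answer: 4 3 4 7 8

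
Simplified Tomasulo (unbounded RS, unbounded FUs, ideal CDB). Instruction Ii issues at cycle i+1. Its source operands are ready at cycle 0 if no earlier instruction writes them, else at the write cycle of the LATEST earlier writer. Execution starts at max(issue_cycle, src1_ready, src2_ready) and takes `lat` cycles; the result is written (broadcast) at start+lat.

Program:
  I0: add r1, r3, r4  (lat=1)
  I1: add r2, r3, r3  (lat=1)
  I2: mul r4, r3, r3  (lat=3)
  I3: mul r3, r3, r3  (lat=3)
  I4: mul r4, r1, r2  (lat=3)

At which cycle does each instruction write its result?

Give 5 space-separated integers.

Answer: 2 3 6 7 8

Derivation:
I0 add r1: issue@1 deps=(None,None) exec_start@1 write@2
I1 add r2: issue@2 deps=(None,None) exec_start@2 write@3
I2 mul r4: issue@3 deps=(None,None) exec_start@3 write@6
I3 mul r3: issue@4 deps=(None,None) exec_start@4 write@7
I4 mul r4: issue@5 deps=(0,1) exec_start@5 write@8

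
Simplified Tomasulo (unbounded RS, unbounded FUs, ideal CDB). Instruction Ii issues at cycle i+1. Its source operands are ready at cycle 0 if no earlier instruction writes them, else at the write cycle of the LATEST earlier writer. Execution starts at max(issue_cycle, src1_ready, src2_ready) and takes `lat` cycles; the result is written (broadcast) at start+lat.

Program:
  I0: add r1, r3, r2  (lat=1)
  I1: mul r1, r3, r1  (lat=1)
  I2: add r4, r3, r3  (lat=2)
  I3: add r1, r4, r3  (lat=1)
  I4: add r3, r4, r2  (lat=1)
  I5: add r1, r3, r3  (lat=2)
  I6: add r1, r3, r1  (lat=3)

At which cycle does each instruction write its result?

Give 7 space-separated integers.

I0 add r1: issue@1 deps=(None,None) exec_start@1 write@2
I1 mul r1: issue@2 deps=(None,0) exec_start@2 write@3
I2 add r4: issue@3 deps=(None,None) exec_start@3 write@5
I3 add r1: issue@4 deps=(2,None) exec_start@5 write@6
I4 add r3: issue@5 deps=(2,None) exec_start@5 write@6
I5 add r1: issue@6 deps=(4,4) exec_start@6 write@8
I6 add r1: issue@7 deps=(4,5) exec_start@8 write@11

Answer: 2 3 5 6 6 8 11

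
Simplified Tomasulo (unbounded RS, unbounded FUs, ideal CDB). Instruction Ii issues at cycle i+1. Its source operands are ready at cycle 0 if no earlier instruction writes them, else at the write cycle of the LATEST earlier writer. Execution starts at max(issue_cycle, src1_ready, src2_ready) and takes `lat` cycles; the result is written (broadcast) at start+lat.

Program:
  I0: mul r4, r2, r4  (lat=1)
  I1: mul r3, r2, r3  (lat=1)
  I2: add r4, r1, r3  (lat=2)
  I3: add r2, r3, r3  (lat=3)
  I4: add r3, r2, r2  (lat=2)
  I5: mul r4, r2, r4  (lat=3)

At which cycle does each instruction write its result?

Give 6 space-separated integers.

Answer: 2 3 5 7 9 10

Derivation:
I0 mul r4: issue@1 deps=(None,None) exec_start@1 write@2
I1 mul r3: issue@2 deps=(None,None) exec_start@2 write@3
I2 add r4: issue@3 deps=(None,1) exec_start@3 write@5
I3 add r2: issue@4 deps=(1,1) exec_start@4 write@7
I4 add r3: issue@5 deps=(3,3) exec_start@7 write@9
I5 mul r4: issue@6 deps=(3,2) exec_start@7 write@10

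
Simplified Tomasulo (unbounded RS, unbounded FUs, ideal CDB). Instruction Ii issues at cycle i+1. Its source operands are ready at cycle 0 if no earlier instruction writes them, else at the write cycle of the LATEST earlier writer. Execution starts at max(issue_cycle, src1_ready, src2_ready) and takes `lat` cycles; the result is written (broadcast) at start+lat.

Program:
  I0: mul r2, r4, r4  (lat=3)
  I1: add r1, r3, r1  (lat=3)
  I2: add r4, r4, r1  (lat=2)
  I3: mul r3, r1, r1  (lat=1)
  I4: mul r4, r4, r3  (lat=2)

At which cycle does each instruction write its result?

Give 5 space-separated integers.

Answer: 4 5 7 6 9

Derivation:
I0 mul r2: issue@1 deps=(None,None) exec_start@1 write@4
I1 add r1: issue@2 deps=(None,None) exec_start@2 write@5
I2 add r4: issue@3 deps=(None,1) exec_start@5 write@7
I3 mul r3: issue@4 deps=(1,1) exec_start@5 write@6
I4 mul r4: issue@5 deps=(2,3) exec_start@7 write@9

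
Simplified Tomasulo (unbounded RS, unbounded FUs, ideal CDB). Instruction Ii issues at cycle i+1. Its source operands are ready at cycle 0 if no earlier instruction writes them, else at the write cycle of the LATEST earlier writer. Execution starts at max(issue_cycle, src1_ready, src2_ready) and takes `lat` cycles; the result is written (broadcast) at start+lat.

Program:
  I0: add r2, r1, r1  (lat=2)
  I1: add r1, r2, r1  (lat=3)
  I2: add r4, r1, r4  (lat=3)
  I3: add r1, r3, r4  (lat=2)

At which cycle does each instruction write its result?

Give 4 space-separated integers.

Answer: 3 6 9 11

Derivation:
I0 add r2: issue@1 deps=(None,None) exec_start@1 write@3
I1 add r1: issue@2 deps=(0,None) exec_start@3 write@6
I2 add r4: issue@3 deps=(1,None) exec_start@6 write@9
I3 add r1: issue@4 deps=(None,2) exec_start@9 write@11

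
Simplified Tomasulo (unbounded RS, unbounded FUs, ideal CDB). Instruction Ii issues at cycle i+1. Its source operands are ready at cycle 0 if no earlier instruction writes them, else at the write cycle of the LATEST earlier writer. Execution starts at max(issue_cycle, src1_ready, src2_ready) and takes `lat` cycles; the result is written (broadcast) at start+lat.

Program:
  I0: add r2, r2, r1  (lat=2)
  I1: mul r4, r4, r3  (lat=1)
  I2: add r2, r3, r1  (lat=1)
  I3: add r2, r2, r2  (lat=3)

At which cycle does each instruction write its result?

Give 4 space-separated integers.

I0 add r2: issue@1 deps=(None,None) exec_start@1 write@3
I1 mul r4: issue@2 deps=(None,None) exec_start@2 write@3
I2 add r2: issue@3 deps=(None,None) exec_start@3 write@4
I3 add r2: issue@4 deps=(2,2) exec_start@4 write@7

Answer: 3 3 4 7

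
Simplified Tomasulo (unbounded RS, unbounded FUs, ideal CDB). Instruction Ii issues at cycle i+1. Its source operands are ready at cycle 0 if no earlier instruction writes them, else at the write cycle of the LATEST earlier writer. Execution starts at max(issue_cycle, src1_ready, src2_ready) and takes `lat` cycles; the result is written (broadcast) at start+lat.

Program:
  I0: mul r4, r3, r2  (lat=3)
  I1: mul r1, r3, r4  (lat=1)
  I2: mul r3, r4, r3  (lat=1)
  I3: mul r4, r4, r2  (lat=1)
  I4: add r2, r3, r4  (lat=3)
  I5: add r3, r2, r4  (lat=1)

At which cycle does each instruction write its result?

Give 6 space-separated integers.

Answer: 4 5 5 5 8 9

Derivation:
I0 mul r4: issue@1 deps=(None,None) exec_start@1 write@4
I1 mul r1: issue@2 deps=(None,0) exec_start@4 write@5
I2 mul r3: issue@3 deps=(0,None) exec_start@4 write@5
I3 mul r4: issue@4 deps=(0,None) exec_start@4 write@5
I4 add r2: issue@5 deps=(2,3) exec_start@5 write@8
I5 add r3: issue@6 deps=(4,3) exec_start@8 write@9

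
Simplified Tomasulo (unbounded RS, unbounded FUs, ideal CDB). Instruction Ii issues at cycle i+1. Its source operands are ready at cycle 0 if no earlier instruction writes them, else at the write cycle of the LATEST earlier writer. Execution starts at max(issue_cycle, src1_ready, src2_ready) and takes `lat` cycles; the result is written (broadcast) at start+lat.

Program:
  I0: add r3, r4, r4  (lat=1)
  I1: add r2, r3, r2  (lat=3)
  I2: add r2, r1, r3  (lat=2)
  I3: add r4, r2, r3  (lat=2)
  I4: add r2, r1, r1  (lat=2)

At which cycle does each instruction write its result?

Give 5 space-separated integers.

I0 add r3: issue@1 deps=(None,None) exec_start@1 write@2
I1 add r2: issue@2 deps=(0,None) exec_start@2 write@5
I2 add r2: issue@3 deps=(None,0) exec_start@3 write@5
I3 add r4: issue@4 deps=(2,0) exec_start@5 write@7
I4 add r2: issue@5 deps=(None,None) exec_start@5 write@7

Answer: 2 5 5 7 7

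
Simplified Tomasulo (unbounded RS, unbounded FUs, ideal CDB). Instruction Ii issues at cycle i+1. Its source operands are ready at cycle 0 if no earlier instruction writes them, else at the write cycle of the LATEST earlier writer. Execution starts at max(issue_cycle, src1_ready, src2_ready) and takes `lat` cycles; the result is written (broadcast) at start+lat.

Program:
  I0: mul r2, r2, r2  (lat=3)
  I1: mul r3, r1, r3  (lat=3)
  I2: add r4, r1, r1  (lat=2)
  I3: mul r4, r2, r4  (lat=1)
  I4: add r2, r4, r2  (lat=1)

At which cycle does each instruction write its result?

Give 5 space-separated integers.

I0 mul r2: issue@1 deps=(None,None) exec_start@1 write@4
I1 mul r3: issue@2 deps=(None,None) exec_start@2 write@5
I2 add r4: issue@3 deps=(None,None) exec_start@3 write@5
I3 mul r4: issue@4 deps=(0,2) exec_start@5 write@6
I4 add r2: issue@5 deps=(3,0) exec_start@6 write@7

Answer: 4 5 5 6 7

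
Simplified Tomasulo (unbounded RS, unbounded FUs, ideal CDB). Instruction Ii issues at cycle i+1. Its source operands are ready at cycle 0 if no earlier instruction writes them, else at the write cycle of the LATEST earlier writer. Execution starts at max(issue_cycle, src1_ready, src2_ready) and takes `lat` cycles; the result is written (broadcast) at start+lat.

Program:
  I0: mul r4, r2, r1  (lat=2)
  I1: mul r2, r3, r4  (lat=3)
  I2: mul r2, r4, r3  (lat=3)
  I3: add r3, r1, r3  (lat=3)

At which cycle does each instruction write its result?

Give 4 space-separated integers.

I0 mul r4: issue@1 deps=(None,None) exec_start@1 write@3
I1 mul r2: issue@2 deps=(None,0) exec_start@3 write@6
I2 mul r2: issue@3 deps=(0,None) exec_start@3 write@6
I3 add r3: issue@4 deps=(None,None) exec_start@4 write@7

Answer: 3 6 6 7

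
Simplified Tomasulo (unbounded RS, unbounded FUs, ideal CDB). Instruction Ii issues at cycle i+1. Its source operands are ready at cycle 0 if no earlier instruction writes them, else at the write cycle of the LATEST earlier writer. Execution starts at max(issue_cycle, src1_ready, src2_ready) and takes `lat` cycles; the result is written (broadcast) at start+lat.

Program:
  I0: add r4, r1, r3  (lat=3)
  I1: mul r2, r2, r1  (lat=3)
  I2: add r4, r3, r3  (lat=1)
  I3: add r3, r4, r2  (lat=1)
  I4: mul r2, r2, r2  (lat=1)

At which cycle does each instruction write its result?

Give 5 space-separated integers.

I0 add r4: issue@1 deps=(None,None) exec_start@1 write@4
I1 mul r2: issue@2 deps=(None,None) exec_start@2 write@5
I2 add r4: issue@3 deps=(None,None) exec_start@3 write@4
I3 add r3: issue@4 deps=(2,1) exec_start@5 write@6
I4 mul r2: issue@5 deps=(1,1) exec_start@5 write@6

Answer: 4 5 4 6 6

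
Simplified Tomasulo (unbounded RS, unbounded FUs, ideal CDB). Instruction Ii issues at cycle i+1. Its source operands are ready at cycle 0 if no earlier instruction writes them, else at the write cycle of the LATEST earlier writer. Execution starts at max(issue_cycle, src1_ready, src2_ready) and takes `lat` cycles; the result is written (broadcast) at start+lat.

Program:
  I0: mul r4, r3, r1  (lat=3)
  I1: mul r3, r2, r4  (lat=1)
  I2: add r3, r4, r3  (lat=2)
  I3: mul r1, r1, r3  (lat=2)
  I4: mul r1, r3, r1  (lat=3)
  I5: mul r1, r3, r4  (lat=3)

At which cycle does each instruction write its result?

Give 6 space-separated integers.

I0 mul r4: issue@1 deps=(None,None) exec_start@1 write@4
I1 mul r3: issue@2 deps=(None,0) exec_start@4 write@5
I2 add r3: issue@3 deps=(0,1) exec_start@5 write@7
I3 mul r1: issue@4 deps=(None,2) exec_start@7 write@9
I4 mul r1: issue@5 deps=(2,3) exec_start@9 write@12
I5 mul r1: issue@6 deps=(2,0) exec_start@7 write@10

Answer: 4 5 7 9 12 10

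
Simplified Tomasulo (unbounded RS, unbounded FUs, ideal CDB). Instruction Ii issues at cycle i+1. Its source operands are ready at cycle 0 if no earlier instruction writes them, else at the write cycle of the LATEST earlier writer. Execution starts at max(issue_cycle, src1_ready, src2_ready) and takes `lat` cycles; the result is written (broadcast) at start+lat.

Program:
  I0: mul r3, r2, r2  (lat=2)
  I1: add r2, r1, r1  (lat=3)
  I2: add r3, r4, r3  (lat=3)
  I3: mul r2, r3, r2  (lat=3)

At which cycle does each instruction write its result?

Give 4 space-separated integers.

Answer: 3 5 6 9

Derivation:
I0 mul r3: issue@1 deps=(None,None) exec_start@1 write@3
I1 add r2: issue@2 deps=(None,None) exec_start@2 write@5
I2 add r3: issue@3 deps=(None,0) exec_start@3 write@6
I3 mul r2: issue@4 deps=(2,1) exec_start@6 write@9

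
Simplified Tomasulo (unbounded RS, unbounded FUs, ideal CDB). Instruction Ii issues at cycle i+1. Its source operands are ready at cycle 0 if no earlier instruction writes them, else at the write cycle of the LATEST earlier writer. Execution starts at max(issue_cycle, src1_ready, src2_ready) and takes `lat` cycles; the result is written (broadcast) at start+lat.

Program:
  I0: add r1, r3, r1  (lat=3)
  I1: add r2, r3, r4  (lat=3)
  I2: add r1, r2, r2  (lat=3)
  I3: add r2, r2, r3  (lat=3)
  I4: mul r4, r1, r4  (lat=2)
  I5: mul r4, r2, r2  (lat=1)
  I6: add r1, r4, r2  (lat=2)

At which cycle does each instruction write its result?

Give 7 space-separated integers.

I0 add r1: issue@1 deps=(None,None) exec_start@1 write@4
I1 add r2: issue@2 deps=(None,None) exec_start@2 write@5
I2 add r1: issue@3 deps=(1,1) exec_start@5 write@8
I3 add r2: issue@4 deps=(1,None) exec_start@5 write@8
I4 mul r4: issue@5 deps=(2,None) exec_start@8 write@10
I5 mul r4: issue@6 deps=(3,3) exec_start@8 write@9
I6 add r1: issue@7 deps=(5,3) exec_start@9 write@11

Answer: 4 5 8 8 10 9 11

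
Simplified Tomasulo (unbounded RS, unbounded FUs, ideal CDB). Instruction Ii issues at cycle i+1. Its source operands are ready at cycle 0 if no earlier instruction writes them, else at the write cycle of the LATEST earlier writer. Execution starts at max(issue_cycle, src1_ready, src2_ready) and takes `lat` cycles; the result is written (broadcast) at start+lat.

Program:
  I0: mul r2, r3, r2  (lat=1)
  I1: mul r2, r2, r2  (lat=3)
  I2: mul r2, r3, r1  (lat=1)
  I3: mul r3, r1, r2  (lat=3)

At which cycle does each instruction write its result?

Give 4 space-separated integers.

Answer: 2 5 4 7

Derivation:
I0 mul r2: issue@1 deps=(None,None) exec_start@1 write@2
I1 mul r2: issue@2 deps=(0,0) exec_start@2 write@5
I2 mul r2: issue@3 deps=(None,None) exec_start@3 write@4
I3 mul r3: issue@4 deps=(None,2) exec_start@4 write@7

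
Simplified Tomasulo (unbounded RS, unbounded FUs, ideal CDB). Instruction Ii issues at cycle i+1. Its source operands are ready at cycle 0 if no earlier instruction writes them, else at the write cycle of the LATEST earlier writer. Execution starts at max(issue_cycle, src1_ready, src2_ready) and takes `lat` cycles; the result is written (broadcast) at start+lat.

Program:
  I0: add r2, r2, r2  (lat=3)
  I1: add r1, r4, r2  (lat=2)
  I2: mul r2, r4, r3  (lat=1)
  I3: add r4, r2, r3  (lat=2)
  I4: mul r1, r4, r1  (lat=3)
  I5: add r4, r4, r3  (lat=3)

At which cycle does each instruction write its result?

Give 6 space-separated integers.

I0 add r2: issue@1 deps=(None,None) exec_start@1 write@4
I1 add r1: issue@2 deps=(None,0) exec_start@4 write@6
I2 mul r2: issue@3 deps=(None,None) exec_start@3 write@4
I3 add r4: issue@4 deps=(2,None) exec_start@4 write@6
I4 mul r1: issue@5 deps=(3,1) exec_start@6 write@9
I5 add r4: issue@6 deps=(3,None) exec_start@6 write@9

Answer: 4 6 4 6 9 9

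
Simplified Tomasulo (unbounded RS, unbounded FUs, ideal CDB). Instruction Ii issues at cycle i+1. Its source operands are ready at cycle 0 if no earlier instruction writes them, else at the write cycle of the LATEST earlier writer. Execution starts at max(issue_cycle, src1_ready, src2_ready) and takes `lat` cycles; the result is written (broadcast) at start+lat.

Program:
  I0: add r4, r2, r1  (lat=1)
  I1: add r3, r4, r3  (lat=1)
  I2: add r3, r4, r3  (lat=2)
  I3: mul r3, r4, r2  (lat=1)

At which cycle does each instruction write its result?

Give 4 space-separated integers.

I0 add r4: issue@1 deps=(None,None) exec_start@1 write@2
I1 add r3: issue@2 deps=(0,None) exec_start@2 write@3
I2 add r3: issue@3 deps=(0,1) exec_start@3 write@5
I3 mul r3: issue@4 deps=(0,None) exec_start@4 write@5

Answer: 2 3 5 5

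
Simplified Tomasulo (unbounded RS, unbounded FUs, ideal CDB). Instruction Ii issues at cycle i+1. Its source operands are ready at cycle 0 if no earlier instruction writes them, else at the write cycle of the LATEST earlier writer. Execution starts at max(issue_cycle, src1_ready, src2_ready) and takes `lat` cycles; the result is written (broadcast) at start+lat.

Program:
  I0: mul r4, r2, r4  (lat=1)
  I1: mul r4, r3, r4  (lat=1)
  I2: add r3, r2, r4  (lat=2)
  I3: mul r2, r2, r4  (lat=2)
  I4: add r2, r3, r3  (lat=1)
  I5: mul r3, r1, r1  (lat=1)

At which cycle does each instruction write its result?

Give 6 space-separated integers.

I0 mul r4: issue@1 deps=(None,None) exec_start@1 write@2
I1 mul r4: issue@2 deps=(None,0) exec_start@2 write@3
I2 add r3: issue@3 deps=(None,1) exec_start@3 write@5
I3 mul r2: issue@4 deps=(None,1) exec_start@4 write@6
I4 add r2: issue@5 deps=(2,2) exec_start@5 write@6
I5 mul r3: issue@6 deps=(None,None) exec_start@6 write@7

Answer: 2 3 5 6 6 7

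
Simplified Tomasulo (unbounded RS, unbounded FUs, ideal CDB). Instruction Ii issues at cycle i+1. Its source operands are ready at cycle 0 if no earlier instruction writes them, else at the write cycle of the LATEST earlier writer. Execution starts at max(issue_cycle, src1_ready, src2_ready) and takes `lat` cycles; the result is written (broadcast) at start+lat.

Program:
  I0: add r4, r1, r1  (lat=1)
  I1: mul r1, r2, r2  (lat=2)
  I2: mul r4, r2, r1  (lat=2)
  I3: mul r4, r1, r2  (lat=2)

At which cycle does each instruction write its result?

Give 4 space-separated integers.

Answer: 2 4 6 6

Derivation:
I0 add r4: issue@1 deps=(None,None) exec_start@1 write@2
I1 mul r1: issue@2 deps=(None,None) exec_start@2 write@4
I2 mul r4: issue@3 deps=(None,1) exec_start@4 write@6
I3 mul r4: issue@4 deps=(1,None) exec_start@4 write@6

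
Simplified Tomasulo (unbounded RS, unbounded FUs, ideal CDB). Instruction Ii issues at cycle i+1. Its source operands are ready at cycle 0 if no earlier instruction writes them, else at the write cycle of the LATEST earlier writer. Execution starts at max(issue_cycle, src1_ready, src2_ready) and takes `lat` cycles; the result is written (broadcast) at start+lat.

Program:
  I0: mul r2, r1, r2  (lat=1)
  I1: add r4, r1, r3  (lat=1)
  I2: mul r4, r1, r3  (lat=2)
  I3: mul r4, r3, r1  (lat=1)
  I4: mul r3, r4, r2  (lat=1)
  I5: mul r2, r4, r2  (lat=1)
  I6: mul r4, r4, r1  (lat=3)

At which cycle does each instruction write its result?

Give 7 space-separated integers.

Answer: 2 3 5 5 6 7 10

Derivation:
I0 mul r2: issue@1 deps=(None,None) exec_start@1 write@2
I1 add r4: issue@2 deps=(None,None) exec_start@2 write@3
I2 mul r4: issue@3 deps=(None,None) exec_start@3 write@5
I3 mul r4: issue@4 deps=(None,None) exec_start@4 write@5
I4 mul r3: issue@5 deps=(3,0) exec_start@5 write@6
I5 mul r2: issue@6 deps=(3,0) exec_start@6 write@7
I6 mul r4: issue@7 deps=(3,None) exec_start@7 write@10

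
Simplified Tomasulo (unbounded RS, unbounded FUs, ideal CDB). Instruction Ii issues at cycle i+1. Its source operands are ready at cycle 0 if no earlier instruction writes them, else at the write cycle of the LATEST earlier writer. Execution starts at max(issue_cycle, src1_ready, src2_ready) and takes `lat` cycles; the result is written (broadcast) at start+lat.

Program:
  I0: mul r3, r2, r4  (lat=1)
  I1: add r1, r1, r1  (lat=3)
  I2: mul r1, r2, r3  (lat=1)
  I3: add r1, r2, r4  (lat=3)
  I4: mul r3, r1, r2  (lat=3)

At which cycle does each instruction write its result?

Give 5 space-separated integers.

I0 mul r3: issue@1 deps=(None,None) exec_start@1 write@2
I1 add r1: issue@2 deps=(None,None) exec_start@2 write@5
I2 mul r1: issue@3 deps=(None,0) exec_start@3 write@4
I3 add r1: issue@4 deps=(None,None) exec_start@4 write@7
I4 mul r3: issue@5 deps=(3,None) exec_start@7 write@10

Answer: 2 5 4 7 10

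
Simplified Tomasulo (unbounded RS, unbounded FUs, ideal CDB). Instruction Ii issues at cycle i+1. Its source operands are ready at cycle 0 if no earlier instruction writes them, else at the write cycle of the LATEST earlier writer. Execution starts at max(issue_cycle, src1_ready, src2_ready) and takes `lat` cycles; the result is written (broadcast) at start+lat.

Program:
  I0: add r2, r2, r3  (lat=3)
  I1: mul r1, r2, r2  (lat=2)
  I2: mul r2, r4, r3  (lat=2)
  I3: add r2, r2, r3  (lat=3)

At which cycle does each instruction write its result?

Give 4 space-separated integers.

I0 add r2: issue@1 deps=(None,None) exec_start@1 write@4
I1 mul r1: issue@2 deps=(0,0) exec_start@4 write@6
I2 mul r2: issue@3 deps=(None,None) exec_start@3 write@5
I3 add r2: issue@4 deps=(2,None) exec_start@5 write@8

Answer: 4 6 5 8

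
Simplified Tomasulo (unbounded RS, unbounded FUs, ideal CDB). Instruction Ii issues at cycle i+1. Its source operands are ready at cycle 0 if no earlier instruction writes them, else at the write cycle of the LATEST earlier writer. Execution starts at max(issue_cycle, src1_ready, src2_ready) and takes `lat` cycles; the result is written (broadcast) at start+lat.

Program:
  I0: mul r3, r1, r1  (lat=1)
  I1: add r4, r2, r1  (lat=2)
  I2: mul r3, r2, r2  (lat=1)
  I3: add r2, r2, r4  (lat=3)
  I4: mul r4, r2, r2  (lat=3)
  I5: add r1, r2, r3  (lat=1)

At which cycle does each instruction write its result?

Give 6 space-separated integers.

Answer: 2 4 4 7 10 8

Derivation:
I0 mul r3: issue@1 deps=(None,None) exec_start@1 write@2
I1 add r4: issue@2 deps=(None,None) exec_start@2 write@4
I2 mul r3: issue@3 deps=(None,None) exec_start@3 write@4
I3 add r2: issue@4 deps=(None,1) exec_start@4 write@7
I4 mul r4: issue@5 deps=(3,3) exec_start@7 write@10
I5 add r1: issue@6 deps=(3,2) exec_start@7 write@8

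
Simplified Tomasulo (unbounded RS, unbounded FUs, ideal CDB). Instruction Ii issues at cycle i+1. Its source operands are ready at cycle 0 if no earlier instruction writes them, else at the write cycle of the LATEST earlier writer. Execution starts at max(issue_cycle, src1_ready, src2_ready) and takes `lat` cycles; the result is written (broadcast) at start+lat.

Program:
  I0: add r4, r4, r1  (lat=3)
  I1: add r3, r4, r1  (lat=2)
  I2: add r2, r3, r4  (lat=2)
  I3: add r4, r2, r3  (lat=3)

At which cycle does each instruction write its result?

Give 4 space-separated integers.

I0 add r4: issue@1 deps=(None,None) exec_start@1 write@4
I1 add r3: issue@2 deps=(0,None) exec_start@4 write@6
I2 add r2: issue@3 deps=(1,0) exec_start@6 write@8
I3 add r4: issue@4 deps=(2,1) exec_start@8 write@11

Answer: 4 6 8 11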